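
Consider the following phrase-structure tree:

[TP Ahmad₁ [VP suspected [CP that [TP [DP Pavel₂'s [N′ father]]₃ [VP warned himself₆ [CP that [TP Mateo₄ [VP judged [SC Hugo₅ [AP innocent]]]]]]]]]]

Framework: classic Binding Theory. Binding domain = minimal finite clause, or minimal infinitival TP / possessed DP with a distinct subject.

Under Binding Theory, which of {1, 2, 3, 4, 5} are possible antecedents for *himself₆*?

*himself* is an anaphor, so Principle A applies: it must be bound in its binding domain.
Binding domain of *himself₆*: the embedded TP, whose subject is [Pavel₂'s father]₃.
*Ahmad₁* c-commands the anaphor but is outside its binding domain → cannot satisfy Principle A.
*Pavel₂* does not c-command the anaphor → cannot bind it.
*[Pavel₂'s father]₃* c-commands the anaphor within its binding domain → licit binder.
*Mateo₄* does not c-command the anaphor → cannot bind it.
*Hugo₅* does not c-command the anaphor → cannot bind it.

{3}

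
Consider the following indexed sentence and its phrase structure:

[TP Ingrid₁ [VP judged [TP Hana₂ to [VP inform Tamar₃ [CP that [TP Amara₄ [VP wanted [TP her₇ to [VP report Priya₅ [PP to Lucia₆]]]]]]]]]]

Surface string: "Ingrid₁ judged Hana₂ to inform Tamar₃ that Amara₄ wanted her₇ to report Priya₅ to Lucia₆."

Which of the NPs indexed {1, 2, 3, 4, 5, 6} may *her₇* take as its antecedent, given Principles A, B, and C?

{1, 2, 3}

*her* is a pronoun, so Principle B applies: it must be free in its binding domain.
Binding domain of *her₇*: the embedded TP, whose subject is Amara₄.
*Ingrid₁* c-commands the pronoun but from outside its binding domain, and is not c-commanded by it → coindexation permitted.
*Hana₂* c-commands the pronoun but from outside its binding domain, and is not c-commanded by it → coindexation permitted.
*Tamar₃* c-commands the pronoun but from outside its binding domain, and is not c-commanded by it → coindexation permitted.
*Amara₄* c-commands the pronoun within its binding domain → coindexation would violate Principle B.
*Priya₅*: the pronoun c-commands this R-expression → coindexation would violate Principle C on *Priya₅*.
*Lucia₆*: the pronoun c-commands this R-expression → coindexation would violate Principle C on *Lucia₆*.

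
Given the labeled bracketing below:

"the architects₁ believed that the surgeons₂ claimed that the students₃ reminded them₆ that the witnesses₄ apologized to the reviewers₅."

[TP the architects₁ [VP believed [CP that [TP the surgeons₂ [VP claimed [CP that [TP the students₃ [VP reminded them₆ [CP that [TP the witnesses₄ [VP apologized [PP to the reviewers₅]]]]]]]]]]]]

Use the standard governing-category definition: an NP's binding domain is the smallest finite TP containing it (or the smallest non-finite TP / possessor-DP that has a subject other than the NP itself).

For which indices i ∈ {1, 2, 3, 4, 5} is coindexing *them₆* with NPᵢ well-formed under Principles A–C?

*them* is a pronoun, so Principle B applies: it must be free in its binding domain.
Binding domain of *them₆*: the embedded TP, whose subject is the students₃.
*the architects₁* c-commands the pronoun but from outside its binding domain, and is not c-commanded by it → coindexation permitted.
*the surgeons₂* c-commands the pronoun but from outside its binding domain, and is not c-commanded by it → coindexation permitted.
*the students₃* c-commands the pronoun within its binding domain → coindexation would violate Principle B.
*the witnesses₄*: the pronoun c-commands this R-expression → coindexation would violate Principle C on *the witnesses₄*.
*the reviewers₅*: the pronoun c-commands this R-expression → coindexation would violate Principle C on *the reviewers₅*.

{1, 2}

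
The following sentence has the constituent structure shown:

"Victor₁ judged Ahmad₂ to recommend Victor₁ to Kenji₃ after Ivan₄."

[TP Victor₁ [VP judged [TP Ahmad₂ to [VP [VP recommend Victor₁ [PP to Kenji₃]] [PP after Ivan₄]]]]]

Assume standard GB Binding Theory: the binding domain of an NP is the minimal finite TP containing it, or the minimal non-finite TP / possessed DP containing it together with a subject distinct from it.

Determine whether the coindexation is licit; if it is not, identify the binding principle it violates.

The two coindexed NPs are *Victor₁* (the lower occurrence) and *Victor₁* (the higher occurrence).
*Victor₁* (the lower occurrence) is an R-expression. Principle C requires it to be free everywhere.
*Victor₁* (the higher occurrence) c-commands it and carries the same index.
The R-expression is bound → Principle C violation.

Principle C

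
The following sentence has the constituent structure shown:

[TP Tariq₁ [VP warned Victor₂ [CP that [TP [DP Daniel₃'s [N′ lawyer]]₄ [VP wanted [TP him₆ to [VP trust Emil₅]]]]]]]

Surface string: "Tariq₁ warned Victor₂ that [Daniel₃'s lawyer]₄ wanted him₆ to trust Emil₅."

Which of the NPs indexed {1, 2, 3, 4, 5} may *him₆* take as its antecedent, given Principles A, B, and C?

*him* is a pronoun, so Principle B applies: it must be free in its binding domain.
Binding domain of *him₆*: the embedded TP, whose subject is [Daniel₃'s lawyer]₄.
*Tariq₁* c-commands the pronoun but from outside its binding domain, and is not c-commanded by it → coindexation permitted.
*Victor₂* c-commands the pronoun but from outside its binding domain, and is not c-commanded by it → coindexation permitted.
*Daniel₃* and the pronoun do not c-command one another → neither Principle B nor Principle C is at stake; coindexation permitted.
*[Daniel₃'s lawyer]₄* c-commands the pronoun within its binding domain → coindexation would violate Principle B.
*Emil₅*: the pronoun c-commands this R-expression → coindexation would violate Principle C on *Emil₅*.

{1, 2, 3}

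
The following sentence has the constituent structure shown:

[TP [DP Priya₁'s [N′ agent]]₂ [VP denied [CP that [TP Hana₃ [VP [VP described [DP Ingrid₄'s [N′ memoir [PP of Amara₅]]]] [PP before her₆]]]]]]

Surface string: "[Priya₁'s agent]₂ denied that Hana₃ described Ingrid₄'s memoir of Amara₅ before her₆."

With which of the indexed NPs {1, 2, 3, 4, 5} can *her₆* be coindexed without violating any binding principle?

*her* is a pronoun, so Principle B applies: it must be free in its binding domain.
Binding domain of *her₆*: the embedded TP, whose subject is Hana₃.
*Priya₁* and the pronoun do not c-command one another → neither Principle B nor Principle C is at stake; coindexation permitted.
*[Priya₁'s agent]₂* c-commands the pronoun but from outside its binding domain, and is not c-commanded by it → coindexation permitted.
*Hana₃* c-commands the pronoun within its binding domain → coindexation would violate Principle B.
*Ingrid₄* and the pronoun do not c-command one another → neither Principle B nor Principle C is at stake; coindexation permitted.
*Amara₅* and the pronoun do not c-command one another → neither Principle B nor Principle C is at stake; coindexation permitted.

{1, 2, 4, 5}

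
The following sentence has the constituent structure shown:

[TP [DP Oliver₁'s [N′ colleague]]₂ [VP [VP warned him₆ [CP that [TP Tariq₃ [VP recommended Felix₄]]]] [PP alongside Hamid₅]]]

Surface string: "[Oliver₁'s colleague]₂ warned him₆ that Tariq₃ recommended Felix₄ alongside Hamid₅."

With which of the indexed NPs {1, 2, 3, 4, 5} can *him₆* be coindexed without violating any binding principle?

{1, 5}

*him* is a pronoun, so Principle B applies: it must be free in its binding domain.
Binding domain of *him₆*: the matrix TP, whose subject is [Oliver₁'s colleague]₂.
*Oliver₁* and the pronoun do not c-command one another → neither Principle B nor Principle C is at stake; coindexation permitted.
*[Oliver₁'s colleague]₂* c-commands the pronoun within its binding domain → coindexation would violate Principle B.
*Tariq₃*: the pronoun c-commands this R-expression → coindexation would violate Principle C on *Tariq₃*.
*Felix₄*: the pronoun c-commands this R-expression → coindexation would violate Principle C on *Felix₄*.
*Hamid₅* and the pronoun do not c-command one another → neither Principle B nor Principle C is at stake; coindexation permitted.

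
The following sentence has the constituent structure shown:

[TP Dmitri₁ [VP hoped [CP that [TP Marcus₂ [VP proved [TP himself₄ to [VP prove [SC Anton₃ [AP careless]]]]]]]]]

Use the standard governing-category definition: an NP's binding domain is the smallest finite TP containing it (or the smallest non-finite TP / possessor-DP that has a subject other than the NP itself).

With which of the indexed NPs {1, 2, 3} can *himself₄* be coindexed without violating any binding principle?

{2}

*himself* is an anaphor, so Principle A applies: it must be bound in its binding domain.
Binding domain of *himself₄*: the embedded TP, whose subject is Marcus₂.
*Dmitri₁* c-commands the anaphor but is outside its binding domain → cannot satisfy Principle A.
*Marcus₂* c-commands the anaphor within its binding domain → licit binder.
*Anton₃* does not c-command the anaphor → cannot bind it.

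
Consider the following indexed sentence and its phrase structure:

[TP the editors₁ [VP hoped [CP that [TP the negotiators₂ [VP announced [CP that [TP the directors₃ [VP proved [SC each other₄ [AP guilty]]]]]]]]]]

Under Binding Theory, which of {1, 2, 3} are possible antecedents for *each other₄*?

*each other* is an anaphor, so Principle A applies: it must be bound in its binding domain.
Binding domain of *each other₄*: the embedded TP, whose subject is the directors₃.
*the editors₁* c-commands the anaphor but is outside its binding domain → cannot satisfy Principle A.
*the negotiators₂* c-commands the anaphor but is outside its binding domain → cannot satisfy Principle A.
*the directors₃* c-commands the anaphor within its binding domain → licit binder.

{3}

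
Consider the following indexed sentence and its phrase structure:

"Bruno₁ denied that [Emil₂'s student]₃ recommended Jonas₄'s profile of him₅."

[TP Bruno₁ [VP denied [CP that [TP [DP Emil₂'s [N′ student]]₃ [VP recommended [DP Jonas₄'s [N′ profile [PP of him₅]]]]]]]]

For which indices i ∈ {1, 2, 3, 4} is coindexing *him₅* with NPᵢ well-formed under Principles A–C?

*him* is a pronoun, so Principle B applies: it must be free in its binding domain.
Binding domain of *him₅*: the possessed DP, whose subject is Jonas₄.
*Bruno₁* c-commands the pronoun but from outside its binding domain, and is not c-commanded by it → coindexation permitted.
*Emil₂* and the pronoun do not c-command one another → neither Principle B nor Principle C is at stake; coindexation permitted.
*[Emil₂'s student]₃* c-commands the pronoun but from outside its binding domain, and is not c-commanded by it → coindexation permitted.
*Jonas₄* c-commands the pronoun within its binding domain → coindexation would violate Principle B.

{1, 2, 3}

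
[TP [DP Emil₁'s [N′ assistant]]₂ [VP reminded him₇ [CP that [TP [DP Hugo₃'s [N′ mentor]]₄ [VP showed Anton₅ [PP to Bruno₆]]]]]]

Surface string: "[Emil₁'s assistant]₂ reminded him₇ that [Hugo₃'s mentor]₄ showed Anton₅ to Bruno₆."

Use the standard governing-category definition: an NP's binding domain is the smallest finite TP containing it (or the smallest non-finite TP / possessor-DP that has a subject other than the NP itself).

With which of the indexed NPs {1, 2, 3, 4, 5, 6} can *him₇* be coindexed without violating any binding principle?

*him* is a pronoun, so Principle B applies: it must be free in its binding domain.
Binding domain of *him₇*: the matrix TP, whose subject is [Emil₁'s assistant]₂.
*Emil₁* and the pronoun do not c-command one another → neither Principle B nor Principle C is at stake; coindexation permitted.
*[Emil₁'s assistant]₂* c-commands the pronoun within its binding domain → coindexation would violate Principle B.
*Hugo₃*: the pronoun c-commands this R-expression → coindexation would violate Principle C on *Hugo₃*.
*[Hugo₃'s mentor]₄*: the pronoun c-commands this R-expression → coindexation would violate Principle C on *[Hugo₃'s mentor]₄*.
*Anton₅*: the pronoun c-commands this R-expression → coindexation would violate Principle C on *Anton₅*.
*Bruno₆*: the pronoun c-commands this R-expression → coindexation would violate Principle C on *Bruno₆*.

{1}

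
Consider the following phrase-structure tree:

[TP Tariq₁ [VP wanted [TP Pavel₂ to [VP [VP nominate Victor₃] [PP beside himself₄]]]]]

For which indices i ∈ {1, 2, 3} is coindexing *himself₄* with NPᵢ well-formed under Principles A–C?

{2}

*himself* is an anaphor, so Principle A applies: it must be bound in its binding domain.
Binding domain of *himself₄*: the embedded TP, whose subject is Pavel₂.
*Tariq₁* c-commands the anaphor but is outside its binding domain → cannot satisfy Principle A.
*Pavel₂* c-commands the anaphor within its binding domain → licit binder.
*Victor₃* does not c-command the anaphor → cannot bind it.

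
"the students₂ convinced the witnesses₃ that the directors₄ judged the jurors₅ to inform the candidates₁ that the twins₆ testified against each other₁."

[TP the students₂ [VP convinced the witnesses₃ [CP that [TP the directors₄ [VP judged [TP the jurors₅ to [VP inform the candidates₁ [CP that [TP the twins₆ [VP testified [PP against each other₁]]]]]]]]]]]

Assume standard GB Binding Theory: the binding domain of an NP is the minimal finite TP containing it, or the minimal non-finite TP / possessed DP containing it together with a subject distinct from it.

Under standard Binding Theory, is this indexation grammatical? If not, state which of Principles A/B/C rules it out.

The two coindexed NPs are *the candidates₁* and *each other₁*.
*each other₁* is an anaphor. Principle A requires it to be bound within its binding domain — the embedded TP, whose subject is the twins₆.
Within that domain it is c-commanded by *the twins₆*, which does not share its index.
*the candidates₁* does c-command the anaphor, but from outside its binding domain.
The anaphor is unbound in its domain → Principle A violation.

Principle A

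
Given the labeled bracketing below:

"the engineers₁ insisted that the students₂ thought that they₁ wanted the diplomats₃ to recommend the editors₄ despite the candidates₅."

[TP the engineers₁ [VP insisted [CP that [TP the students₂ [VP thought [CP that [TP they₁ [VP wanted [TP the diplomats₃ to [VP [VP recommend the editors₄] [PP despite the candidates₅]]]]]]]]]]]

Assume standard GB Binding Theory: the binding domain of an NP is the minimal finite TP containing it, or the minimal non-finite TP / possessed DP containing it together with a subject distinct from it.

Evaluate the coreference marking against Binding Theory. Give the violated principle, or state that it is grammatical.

The two coindexed NPs are *the engineers₁* and *they₁*.
*they₁* is a pronoun; nothing c-commands it within its binding domain (the embedded TP.), so Principle B holds trivially.
*the engineers₁* is an R-expression; *they₁* does not c-command it, and no other NP shares its index, so Principle C is satisfied.
All principles are respected.

grammatical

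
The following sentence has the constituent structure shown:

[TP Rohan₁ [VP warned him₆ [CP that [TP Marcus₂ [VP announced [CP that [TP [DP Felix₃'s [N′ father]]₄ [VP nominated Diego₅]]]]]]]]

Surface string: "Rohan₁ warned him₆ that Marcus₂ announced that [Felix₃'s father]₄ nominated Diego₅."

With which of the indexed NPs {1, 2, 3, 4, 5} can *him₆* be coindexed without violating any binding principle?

*him* is a pronoun, so Principle B applies: it must be free in its binding domain.
Binding domain of *him₆*: the matrix TP, whose subject is Rohan₁.
*Rohan₁* c-commands the pronoun within its binding domain → coindexation would violate Principle B.
*Marcus₂*: the pronoun c-commands this R-expression → coindexation would violate Principle C on *Marcus₂*.
*Felix₃*: the pronoun c-commands this R-expression → coindexation would violate Principle C on *Felix₃*.
*[Felix₃'s father]₄*: the pronoun c-commands this R-expression → coindexation would violate Principle C on *[Felix₃'s father]₄*.
*Diego₅*: the pronoun c-commands this R-expression → coindexation would violate Principle C on *Diego₅*.

none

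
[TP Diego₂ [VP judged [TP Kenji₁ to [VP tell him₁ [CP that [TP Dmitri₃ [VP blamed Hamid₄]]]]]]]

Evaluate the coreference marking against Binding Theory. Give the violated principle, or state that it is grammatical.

The two coindexed NPs are *Kenji₁* and *him₁*.
*him₁* is a pronoun. Its binding domain is the embedded TP, whose subject is Kenji₁.
*Kenji₁* c-commands it within that domain and carries the same index.
The pronoun is locally bound → Principle B violation.

Principle B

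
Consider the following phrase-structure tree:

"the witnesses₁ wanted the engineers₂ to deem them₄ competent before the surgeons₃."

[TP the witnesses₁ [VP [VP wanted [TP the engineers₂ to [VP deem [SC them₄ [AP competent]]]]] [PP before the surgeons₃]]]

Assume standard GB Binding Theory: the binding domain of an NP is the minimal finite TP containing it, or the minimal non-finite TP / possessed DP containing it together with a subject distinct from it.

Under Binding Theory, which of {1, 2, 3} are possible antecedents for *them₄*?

*them* is a pronoun, so Principle B applies: it must be free in its binding domain.
Binding domain of *them₄*: the embedded TP, whose subject is the engineers₂.
*the witnesses₁* c-commands the pronoun but from outside its binding domain, and is not c-commanded by it → coindexation permitted.
*the engineers₂* c-commands the pronoun within its binding domain → coindexation would violate Principle B.
*the surgeons₃* and the pronoun do not c-command one another → neither Principle B nor Principle C is at stake; coindexation permitted.

{1, 3}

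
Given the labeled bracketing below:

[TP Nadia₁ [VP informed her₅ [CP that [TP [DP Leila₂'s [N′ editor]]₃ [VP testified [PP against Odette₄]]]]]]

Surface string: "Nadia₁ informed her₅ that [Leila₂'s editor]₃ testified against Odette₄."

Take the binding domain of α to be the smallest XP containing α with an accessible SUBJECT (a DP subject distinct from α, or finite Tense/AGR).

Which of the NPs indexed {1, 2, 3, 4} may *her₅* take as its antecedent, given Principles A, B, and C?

*her* is a pronoun, so Principle B applies: it must be free in its binding domain.
Binding domain of *her₅*: the matrix TP, whose subject is Nadia₁.
*Nadia₁* c-commands the pronoun within its binding domain → coindexation would violate Principle B.
*Leila₂*: the pronoun c-commands this R-expression → coindexation would violate Principle C on *Leila₂*.
*[Leila₂'s editor]₃*: the pronoun c-commands this R-expression → coindexation would violate Principle C on *[Leila₂'s editor]₃*.
*Odette₄*: the pronoun c-commands this R-expression → coindexation would violate Principle C on *Odette₄*.

none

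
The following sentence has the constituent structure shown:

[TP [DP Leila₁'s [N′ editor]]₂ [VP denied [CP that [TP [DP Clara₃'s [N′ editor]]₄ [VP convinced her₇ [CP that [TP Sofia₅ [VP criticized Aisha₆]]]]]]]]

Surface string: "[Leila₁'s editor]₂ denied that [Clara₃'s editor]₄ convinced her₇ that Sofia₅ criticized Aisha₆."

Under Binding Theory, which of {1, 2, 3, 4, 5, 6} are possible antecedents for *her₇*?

*her* is a pronoun, so Principle B applies: it must be free in its binding domain.
Binding domain of *her₇*: the embedded TP, whose subject is [Clara₃'s editor]₄.
*Leila₁* and the pronoun do not c-command one another → neither Principle B nor Principle C is at stake; coindexation permitted.
*[Leila₁'s editor]₂* c-commands the pronoun but from outside its binding domain, and is not c-commanded by it → coindexation permitted.
*Clara₃* and the pronoun do not c-command one another → neither Principle B nor Principle C is at stake; coindexation permitted.
*[Clara₃'s editor]₄* c-commands the pronoun within its binding domain → coindexation would violate Principle B.
*Sofia₅*: the pronoun c-commands this R-expression → coindexation would violate Principle C on *Sofia₅*.
*Aisha₆*: the pronoun c-commands this R-expression → coindexation would violate Principle C on *Aisha₆*.

{1, 2, 3}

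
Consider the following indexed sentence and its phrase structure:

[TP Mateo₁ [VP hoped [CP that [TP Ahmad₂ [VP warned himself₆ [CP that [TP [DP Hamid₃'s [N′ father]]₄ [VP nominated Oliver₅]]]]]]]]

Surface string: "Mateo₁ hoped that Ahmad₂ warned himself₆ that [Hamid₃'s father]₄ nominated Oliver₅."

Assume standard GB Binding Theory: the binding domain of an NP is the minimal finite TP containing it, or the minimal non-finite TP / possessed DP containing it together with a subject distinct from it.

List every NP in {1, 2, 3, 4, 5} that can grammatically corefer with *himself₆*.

{2}

*himself* is an anaphor, so Principle A applies: it must be bound in its binding domain.
Binding domain of *himself₆*: the embedded TP, whose subject is Ahmad₂.
*Mateo₁* c-commands the anaphor but is outside its binding domain → cannot satisfy Principle A.
*Ahmad₂* c-commands the anaphor within its binding domain → licit binder.
*Hamid₃* does not c-command the anaphor → cannot bind it.
*[Hamid₃'s father]₄* does not c-command the anaphor → cannot bind it.
*Oliver₅* does not c-command the anaphor → cannot bind it.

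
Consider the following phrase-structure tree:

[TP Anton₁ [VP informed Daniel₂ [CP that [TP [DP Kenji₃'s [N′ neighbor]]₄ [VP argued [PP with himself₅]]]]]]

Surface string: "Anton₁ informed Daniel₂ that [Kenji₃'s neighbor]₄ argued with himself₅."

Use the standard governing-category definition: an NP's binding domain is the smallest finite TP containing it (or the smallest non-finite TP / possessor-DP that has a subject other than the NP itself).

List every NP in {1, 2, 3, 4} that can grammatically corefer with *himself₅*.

{4}

*himself* is an anaphor, so Principle A applies: it must be bound in its binding domain.
Binding domain of *himself₅*: the embedded TP, whose subject is [Kenji₃'s neighbor]₄.
*Anton₁* c-commands the anaphor but is outside its binding domain → cannot satisfy Principle A.
*Daniel₂* c-commands the anaphor but is outside its binding domain → cannot satisfy Principle A.
*Kenji₃* does not c-command the anaphor → cannot bind it.
*[Kenji₃'s neighbor]₄* c-commands the anaphor within its binding domain → licit binder.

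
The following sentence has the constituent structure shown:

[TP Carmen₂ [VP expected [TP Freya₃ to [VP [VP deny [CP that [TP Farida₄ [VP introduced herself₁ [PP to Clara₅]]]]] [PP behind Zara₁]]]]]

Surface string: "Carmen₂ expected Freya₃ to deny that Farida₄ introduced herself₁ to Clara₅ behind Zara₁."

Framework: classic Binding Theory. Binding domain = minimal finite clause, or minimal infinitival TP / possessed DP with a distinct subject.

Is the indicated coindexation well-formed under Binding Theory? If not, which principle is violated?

The two coindexed NPs are *Zara₁* and *herself₁*.
*herself₁* is an anaphor. Principle A requires it to be bound within its binding domain — the embedded TP, whose subject is Farida₄.
Within that domain it is c-commanded by *Farida₄*, which does not share its index.
*Zara₁* does not c-command the anaphor at all.
The anaphor is unbound in its domain → Principle A violation.

Principle A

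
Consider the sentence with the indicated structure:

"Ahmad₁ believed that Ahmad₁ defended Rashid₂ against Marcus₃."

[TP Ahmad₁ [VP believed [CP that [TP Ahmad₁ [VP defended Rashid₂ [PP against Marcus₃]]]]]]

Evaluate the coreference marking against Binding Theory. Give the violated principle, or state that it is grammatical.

Principle C

The two coindexed NPs are *Ahmad₁* (the higher occurrence) and *Ahmad₁* (the lower occurrence).
*Ahmad₁* (the lower occurrence) is an R-expression. Principle C requires it to be free everywhere.
*Ahmad₁* (the higher occurrence) c-commands it and carries the same index.
The R-expression is bound → Principle C violation.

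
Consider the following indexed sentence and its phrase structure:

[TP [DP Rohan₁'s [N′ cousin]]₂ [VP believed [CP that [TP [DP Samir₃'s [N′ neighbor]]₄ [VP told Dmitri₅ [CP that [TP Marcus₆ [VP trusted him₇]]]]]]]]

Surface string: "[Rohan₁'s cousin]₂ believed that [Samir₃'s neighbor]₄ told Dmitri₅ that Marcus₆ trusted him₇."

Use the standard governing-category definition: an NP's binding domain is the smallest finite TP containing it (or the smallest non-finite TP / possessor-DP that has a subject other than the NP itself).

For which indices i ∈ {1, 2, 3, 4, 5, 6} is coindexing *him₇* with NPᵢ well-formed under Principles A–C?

{1, 2, 3, 4, 5}

*him* is a pronoun, so Principle B applies: it must be free in its binding domain.
Binding domain of *him₇*: the embedded TP, whose subject is Marcus₆.
*Rohan₁* and the pronoun do not c-command one another → neither Principle B nor Principle C is at stake; coindexation permitted.
*[Rohan₁'s cousin]₂* c-commands the pronoun but from outside its binding domain, and is not c-commanded by it → coindexation permitted.
*Samir₃* and the pronoun do not c-command one another → neither Principle B nor Principle C is at stake; coindexation permitted.
*[Samir₃'s neighbor]₄* c-commands the pronoun but from outside its binding domain, and is not c-commanded by it → coindexation permitted.
*Dmitri₅* c-commands the pronoun but from outside its binding domain, and is not c-commanded by it → coindexation permitted.
*Marcus₆* c-commands the pronoun within its binding domain → coindexation would violate Principle B.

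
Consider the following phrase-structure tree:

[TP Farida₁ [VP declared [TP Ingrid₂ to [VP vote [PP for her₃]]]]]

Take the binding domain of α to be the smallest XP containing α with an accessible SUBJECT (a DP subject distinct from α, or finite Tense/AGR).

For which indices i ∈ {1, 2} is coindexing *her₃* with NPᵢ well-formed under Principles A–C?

*her* is a pronoun, so Principle B applies: it must be free in its binding domain.
Binding domain of *her₃*: the embedded TP, whose subject is Ingrid₂.
*Farida₁* c-commands the pronoun but from outside its binding domain, and is not c-commanded by it → coindexation permitted.
*Ingrid₂* c-commands the pronoun within its binding domain → coindexation would violate Principle B.

{1}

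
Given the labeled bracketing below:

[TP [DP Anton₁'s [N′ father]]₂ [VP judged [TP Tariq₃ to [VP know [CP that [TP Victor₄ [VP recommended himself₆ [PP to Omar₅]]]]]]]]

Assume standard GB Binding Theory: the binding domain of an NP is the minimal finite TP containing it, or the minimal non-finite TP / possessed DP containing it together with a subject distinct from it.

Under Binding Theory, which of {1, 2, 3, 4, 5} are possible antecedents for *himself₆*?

*himself* is an anaphor, so Principle A applies: it must be bound in its binding domain.
Binding domain of *himself₆*: the embedded TP, whose subject is Victor₄.
*Anton₁* does not c-command the anaphor → cannot bind it.
*[Anton₁'s father]₂* c-commands the anaphor but is outside its binding domain → cannot satisfy Principle A.
*Tariq₃* c-commands the anaphor but is outside its binding domain → cannot satisfy Principle A.
*Victor₄* c-commands the anaphor within its binding domain → licit binder.
*Omar₅* does not c-command the anaphor → cannot bind it.

{4}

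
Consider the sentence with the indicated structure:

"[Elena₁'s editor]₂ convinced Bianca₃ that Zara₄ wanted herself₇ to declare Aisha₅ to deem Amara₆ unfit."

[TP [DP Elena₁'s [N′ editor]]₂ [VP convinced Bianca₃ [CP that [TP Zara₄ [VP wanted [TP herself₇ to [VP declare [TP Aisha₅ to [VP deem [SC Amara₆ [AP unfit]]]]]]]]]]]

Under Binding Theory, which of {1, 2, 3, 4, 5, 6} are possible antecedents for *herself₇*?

{4}

*herself* is an anaphor, so Principle A applies: it must be bound in its binding domain.
Binding domain of *herself₇*: the embedded TP, whose subject is Zara₄.
*Elena₁* does not c-command the anaphor → cannot bind it.
*[Elena₁'s editor]₂* c-commands the anaphor but is outside its binding domain → cannot satisfy Principle A.
*Bianca₃* c-commands the anaphor but is outside its binding domain → cannot satisfy Principle A.
*Zara₄* c-commands the anaphor within its binding domain → licit binder.
*Aisha₅* does not c-command the anaphor → cannot bind it.
*Amara₆* does not c-command the anaphor → cannot bind it.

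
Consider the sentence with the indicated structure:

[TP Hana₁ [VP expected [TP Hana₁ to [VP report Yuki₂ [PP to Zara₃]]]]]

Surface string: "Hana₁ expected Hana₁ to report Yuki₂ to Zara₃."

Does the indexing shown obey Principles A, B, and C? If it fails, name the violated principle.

The two coindexed NPs are *Hana₁* (the lower occurrence) and *Hana₁* (the higher occurrence).
*Hana₁* (the lower occurrence) is an R-expression. Principle C requires it to be free everywhere.
*Hana₁* (the higher occurrence) c-commands it and carries the same index.
The R-expression is bound → Principle C violation.

Principle C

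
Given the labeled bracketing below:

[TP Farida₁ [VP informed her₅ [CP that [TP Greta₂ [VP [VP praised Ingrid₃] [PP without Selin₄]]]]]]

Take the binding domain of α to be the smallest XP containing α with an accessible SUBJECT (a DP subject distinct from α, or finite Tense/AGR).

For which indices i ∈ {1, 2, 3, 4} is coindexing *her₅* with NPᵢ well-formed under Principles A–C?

none

*her* is a pronoun, so Principle B applies: it must be free in its binding domain.
Binding domain of *her₅*: the matrix TP, whose subject is Farida₁.
*Farida₁* c-commands the pronoun within its binding domain → coindexation would violate Principle B.
*Greta₂*: the pronoun c-commands this R-expression → coindexation would violate Principle C on *Greta₂*.
*Ingrid₃*: the pronoun c-commands this R-expression → coindexation would violate Principle C on *Ingrid₃*.
*Selin₄*: the pronoun c-commands this R-expression → coindexation would violate Principle C on *Selin₄*.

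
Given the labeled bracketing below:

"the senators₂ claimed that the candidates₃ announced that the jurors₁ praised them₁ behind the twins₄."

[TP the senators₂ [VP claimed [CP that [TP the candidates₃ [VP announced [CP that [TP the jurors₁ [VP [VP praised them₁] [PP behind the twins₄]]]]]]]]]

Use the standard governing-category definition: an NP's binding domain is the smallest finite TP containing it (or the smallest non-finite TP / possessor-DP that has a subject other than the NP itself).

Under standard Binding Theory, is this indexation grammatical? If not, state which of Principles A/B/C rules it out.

The two coindexed NPs are *the jurors₁* and *them₁*.
*them₁* is a pronoun. Its binding domain is the embedded TP, whose subject is the jurors₁.
*the jurors₁* c-commands it within that domain and carries the same index.
The pronoun is locally bound → Principle B violation.

Principle B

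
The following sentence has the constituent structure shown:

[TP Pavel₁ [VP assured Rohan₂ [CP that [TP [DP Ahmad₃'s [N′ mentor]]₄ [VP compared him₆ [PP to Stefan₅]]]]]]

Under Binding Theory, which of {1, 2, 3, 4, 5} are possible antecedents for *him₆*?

{1, 2, 3}

*him* is a pronoun, so Principle B applies: it must be free in its binding domain.
Binding domain of *him₆*: the embedded TP, whose subject is [Ahmad₃'s mentor]₄.
*Pavel₁* c-commands the pronoun but from outside its binding domain, and is not c-commanded by it → coindexation permitted.
*Rohan₂* c-commands the pronoun but from outside its binding domain, and is not c-commanded by it → coindexation permitted.
*Ahmad₃* and the pronoun do not c-command one another → neither Principle B nor Principle C is at stake; coindexation permitted.
*[Ahmad₃'s mentor]₄* c-commands the pronoun within its binding domain → coindexation would violate Principle B.
*Stefan₅*: the pronoun c-commands this R-expression → coindexation would violate Principle C on *Stefan₅*.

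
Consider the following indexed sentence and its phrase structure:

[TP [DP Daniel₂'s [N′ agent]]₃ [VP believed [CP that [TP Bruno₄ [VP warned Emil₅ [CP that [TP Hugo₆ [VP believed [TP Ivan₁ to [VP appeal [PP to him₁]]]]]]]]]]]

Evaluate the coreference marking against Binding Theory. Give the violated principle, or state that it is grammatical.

The two coindexed NPs are *Ivan₁* and *him₁*.
*him₁* is a pronoun. Its binding domain is the embedded TP, whose subject is Ivan₁.
*Ivan₁* c-commands it within that domain and carries the same index.
The pronoun is locally bound → Principle B violation.

Principle B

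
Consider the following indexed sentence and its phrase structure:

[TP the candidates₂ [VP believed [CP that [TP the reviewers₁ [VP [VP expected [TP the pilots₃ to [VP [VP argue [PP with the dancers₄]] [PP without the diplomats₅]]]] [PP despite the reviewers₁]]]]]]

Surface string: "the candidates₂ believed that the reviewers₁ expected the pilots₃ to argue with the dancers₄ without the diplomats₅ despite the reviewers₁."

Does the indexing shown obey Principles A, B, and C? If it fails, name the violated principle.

Principle C

The two coindexed NPs are *the reviewers₁* (the lower occurrence) and *the reviewers₁* (the higher occurrence).
*the reviewers₁* (the lower occurrence) is an R-expression. Principle C requires it to be free everywhere.
*the reviewers₁* (the higher occurrence) c-commands it and carries the same index.
The R-expression is bound → Principle C violation.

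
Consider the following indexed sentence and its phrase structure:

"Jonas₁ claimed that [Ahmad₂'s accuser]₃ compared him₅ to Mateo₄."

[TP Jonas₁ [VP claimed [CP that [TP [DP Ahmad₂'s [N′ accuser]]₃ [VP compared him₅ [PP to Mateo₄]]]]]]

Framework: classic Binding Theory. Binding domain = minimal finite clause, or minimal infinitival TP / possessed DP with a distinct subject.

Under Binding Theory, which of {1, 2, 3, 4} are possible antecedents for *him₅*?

{1, 2}

*him* is a pronoun, so Principle B applies: it must be free in its binding domain.
Binding domain of *him₅*: the embedded TP, whose subject is [Ahmad₂'s accuser]₃.
*Jonas₁* c-commands the pronoun but from outside its binding domain, and is not c-commanded by it → coindexation permitted.
*Ahmad₂* and the pronoun do not c-command one another → neither Principle B nor Principle C is at stake; coindexation permitted.
*[Ahmad₂'s accuser]₃* c-commands the pronoun within its binding domain → coindexation would violate Principle B.
*Mateo₄*: the pronoun c-commands this R-expression → coindexation would violate Principle C on *Mateo₄*.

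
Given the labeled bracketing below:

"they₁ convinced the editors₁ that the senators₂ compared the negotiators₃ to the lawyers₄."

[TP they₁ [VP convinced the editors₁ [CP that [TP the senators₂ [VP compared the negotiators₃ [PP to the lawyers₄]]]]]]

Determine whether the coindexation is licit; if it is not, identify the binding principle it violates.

The two coindexed NPs are *they₁* and *the editors₁*.
*the editors₁* is an R-expression. Principle C requires it to be free everywhere.
*they₁* c-commands it and carries the same index.
The R-expression is bound → Principle C violation.

Principle C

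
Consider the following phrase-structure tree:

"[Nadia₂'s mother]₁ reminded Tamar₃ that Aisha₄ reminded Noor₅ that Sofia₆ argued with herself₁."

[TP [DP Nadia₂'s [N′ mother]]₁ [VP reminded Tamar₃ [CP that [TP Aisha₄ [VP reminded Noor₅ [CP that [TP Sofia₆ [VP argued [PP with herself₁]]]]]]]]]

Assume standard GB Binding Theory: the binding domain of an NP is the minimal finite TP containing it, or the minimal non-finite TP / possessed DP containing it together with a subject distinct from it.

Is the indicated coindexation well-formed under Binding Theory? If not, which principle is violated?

Principle A

The two coindexed NPs are *[Nadia₂'s mother]₁* and *herself₁*.
*herself₁* is an anaphor. Principle A requires it to be bound within its binding domain — the embedded TP, whose subject is Sofia₆.
Within that domain it is c-commanded by *Sofia₆*, which does not share its index.
*[Nadia₂'s mother]₁* does c-command the anaphor, but from outside its binding domain.
The anaphor is unbound in its domain → Principle A violation.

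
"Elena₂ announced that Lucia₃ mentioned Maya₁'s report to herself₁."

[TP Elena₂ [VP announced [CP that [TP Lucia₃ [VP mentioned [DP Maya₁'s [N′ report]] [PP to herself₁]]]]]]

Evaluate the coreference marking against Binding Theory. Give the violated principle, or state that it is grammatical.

The two coindexed NPs are *Maya₁* and *herself₁*.
*herself₁* is an anaphor. Principle A requires it to be bound within its binding domain — the embedded TP, whose subject is Lucia₃.
Within that domain it is c-commanded by *Lucia₃*, which does not share its index.
*Maya₁* does not c-command the anaphor at all.
The anaphor is unbound in its domain → Principle A violation.

Principle A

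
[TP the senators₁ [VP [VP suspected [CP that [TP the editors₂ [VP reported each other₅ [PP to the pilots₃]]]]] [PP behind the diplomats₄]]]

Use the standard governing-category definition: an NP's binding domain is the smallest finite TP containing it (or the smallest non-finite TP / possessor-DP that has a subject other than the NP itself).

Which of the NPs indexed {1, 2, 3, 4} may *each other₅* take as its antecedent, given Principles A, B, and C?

{2}

*each other* is an anaphor, so Principle A applies: it must be bound in its binding domain.
Binding domain of *each other₅*: the embedded TP, whose subject is the editors₂.
*the senators₁* c-commands the anaphor but is outside its binding domain → cannot satisfy Principle A.
*the editors₂* c-commands the anaphor within its binding domain → licit binder.
*the pilots₃* does not c-command the anaphor → cannot bind it.
*the diplomats₄* does not c-command the anaphor → cannot bind it.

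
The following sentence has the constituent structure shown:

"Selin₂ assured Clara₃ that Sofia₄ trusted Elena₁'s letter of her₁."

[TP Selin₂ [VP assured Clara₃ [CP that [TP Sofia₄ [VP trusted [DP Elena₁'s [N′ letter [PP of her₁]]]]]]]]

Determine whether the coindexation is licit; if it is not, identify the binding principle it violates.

Principle B

The two coindexed NPs are *Elena₁* and *her₁*.
*her₁* is a pronoun. Its binding domain is the possessed DP, whose subject is Elena₁.
*Elena₁* c-commands it within that domain and carries the same index.
The pronoun is locally bound → Principle B violation.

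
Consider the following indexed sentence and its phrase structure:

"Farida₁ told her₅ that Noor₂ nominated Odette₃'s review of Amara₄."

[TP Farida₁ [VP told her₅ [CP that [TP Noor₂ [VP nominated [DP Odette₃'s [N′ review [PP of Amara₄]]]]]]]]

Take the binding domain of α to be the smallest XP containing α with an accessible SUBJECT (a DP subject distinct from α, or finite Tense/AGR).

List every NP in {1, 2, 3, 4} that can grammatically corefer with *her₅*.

*her* is a pronoun, so Principle B applies: it must be free in its binding domain.
Binding domain of *her₅*: the matrix TP, whose subject is Farida₁.
*Farida₁* c-commands the pronoun within its binding domain → coindexation would violate Principle B.
*Noor₂*: the pronoun c-commands this R-expression → coindexation would violate Principle C on *Noor₂*.
*Odette₃*: the pronoun c-commands this R-expression → coindexation would violate Principle C on *Odette₃*.
*Amara₄*: the pronoun c-commands this R-expression → coindexation would violate Principle C on *Amara₄*.

none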